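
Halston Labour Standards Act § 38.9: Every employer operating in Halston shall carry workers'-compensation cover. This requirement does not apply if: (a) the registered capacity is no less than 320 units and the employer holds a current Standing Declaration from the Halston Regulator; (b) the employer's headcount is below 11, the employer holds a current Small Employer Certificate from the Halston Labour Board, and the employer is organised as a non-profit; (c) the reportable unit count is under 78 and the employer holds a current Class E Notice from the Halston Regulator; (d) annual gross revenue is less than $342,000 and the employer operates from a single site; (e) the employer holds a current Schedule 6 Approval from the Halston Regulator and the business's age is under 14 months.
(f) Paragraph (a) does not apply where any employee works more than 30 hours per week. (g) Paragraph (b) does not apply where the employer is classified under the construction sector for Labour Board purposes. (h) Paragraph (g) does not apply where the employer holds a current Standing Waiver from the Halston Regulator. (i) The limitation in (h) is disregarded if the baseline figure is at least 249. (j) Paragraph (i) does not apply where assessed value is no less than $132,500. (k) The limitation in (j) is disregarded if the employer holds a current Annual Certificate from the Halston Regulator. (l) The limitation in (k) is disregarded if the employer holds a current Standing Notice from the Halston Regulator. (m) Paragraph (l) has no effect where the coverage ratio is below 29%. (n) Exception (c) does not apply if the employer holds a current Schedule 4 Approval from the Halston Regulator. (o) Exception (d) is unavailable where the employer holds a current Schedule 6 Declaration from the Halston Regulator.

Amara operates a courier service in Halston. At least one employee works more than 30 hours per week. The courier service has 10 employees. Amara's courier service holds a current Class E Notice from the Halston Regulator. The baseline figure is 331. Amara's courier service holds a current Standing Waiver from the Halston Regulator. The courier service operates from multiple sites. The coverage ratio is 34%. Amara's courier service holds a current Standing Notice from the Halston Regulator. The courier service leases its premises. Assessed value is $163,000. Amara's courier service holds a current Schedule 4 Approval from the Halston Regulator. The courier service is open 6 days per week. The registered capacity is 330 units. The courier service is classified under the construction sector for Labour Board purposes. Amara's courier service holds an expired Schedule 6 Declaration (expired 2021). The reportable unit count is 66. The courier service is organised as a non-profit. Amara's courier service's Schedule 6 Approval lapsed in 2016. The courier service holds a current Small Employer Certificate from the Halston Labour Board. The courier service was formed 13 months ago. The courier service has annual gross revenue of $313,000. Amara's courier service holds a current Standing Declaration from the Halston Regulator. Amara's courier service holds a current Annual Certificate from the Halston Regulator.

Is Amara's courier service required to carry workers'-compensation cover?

Exception (a) is satisfied on its face — the registered capacity is 330 units, meeting the 320 units threshold; a current Standing Declaration is held. However, paragraph (f) must be considered: (f) operates against (a): at least one employee exceeds 30 hours/week. (a) is therefore removed.
Exception (b): the employer's headcount is 10, below the 11 limit; a current Small Employer Certificate is held; the employer is a non-profit — every condition holds. Considering the limiting provisions: (g) operates (the courier service is classified under the construction sector), but is itself disapplied by (h): (h) operates against (g): a current Standing Waiver is held. (i) is engaged (the baseline figure is 331, meeting the 249 threshold), but is displaced by (j): (j) is engaged — assessed value is $163,000, meeting the $132,500 threshold. (k) would limit (j) — a current Annual Certificate is held — but (l) sets (k) aside: (l) applies — a current Standing Notice is held. (m), which would lift (l), is not triggered — the coverage ratio is 34%, not below 29%. Exception (b) stands.
All of (c)'s requirements are met (the reportable unit count is 66, under the 78 limit; a current Class E Notice is held). However, paragraph (n) must be considered: (n) applies — a current Schedule 4 Approval is held. (c) is therefore removed.
Exception (d) fails — the employer operates from multiple sites.
Exception (e) fails — there is no Schedule 6 Approval in force.

No — exception (b) applies; Amara's courier service is not required to carry workers'-compensation cover.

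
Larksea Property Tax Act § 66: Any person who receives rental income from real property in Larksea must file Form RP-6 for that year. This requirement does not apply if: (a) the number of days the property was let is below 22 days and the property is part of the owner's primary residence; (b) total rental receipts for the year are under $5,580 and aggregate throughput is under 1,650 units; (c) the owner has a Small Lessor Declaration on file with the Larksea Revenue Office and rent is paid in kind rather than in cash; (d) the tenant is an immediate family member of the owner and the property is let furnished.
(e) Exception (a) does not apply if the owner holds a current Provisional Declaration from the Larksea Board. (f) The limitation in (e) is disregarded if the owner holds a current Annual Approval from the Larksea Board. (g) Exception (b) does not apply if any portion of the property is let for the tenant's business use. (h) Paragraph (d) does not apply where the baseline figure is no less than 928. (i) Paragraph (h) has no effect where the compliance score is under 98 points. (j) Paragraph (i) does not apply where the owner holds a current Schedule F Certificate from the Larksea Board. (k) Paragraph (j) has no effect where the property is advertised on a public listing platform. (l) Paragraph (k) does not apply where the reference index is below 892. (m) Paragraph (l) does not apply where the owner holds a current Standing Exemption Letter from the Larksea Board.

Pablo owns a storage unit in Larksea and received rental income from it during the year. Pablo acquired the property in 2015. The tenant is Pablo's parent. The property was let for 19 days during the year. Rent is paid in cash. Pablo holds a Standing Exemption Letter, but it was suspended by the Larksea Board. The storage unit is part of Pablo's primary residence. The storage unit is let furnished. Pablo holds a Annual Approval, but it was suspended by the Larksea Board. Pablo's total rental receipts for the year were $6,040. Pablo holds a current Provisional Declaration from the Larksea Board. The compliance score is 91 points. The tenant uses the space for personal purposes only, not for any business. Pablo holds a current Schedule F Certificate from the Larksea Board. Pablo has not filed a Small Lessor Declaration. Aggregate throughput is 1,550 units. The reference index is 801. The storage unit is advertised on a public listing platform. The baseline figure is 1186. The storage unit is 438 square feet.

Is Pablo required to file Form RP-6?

Yes — Pablo must file Form RP-6.

Exception (a) is satisfied on its face — the number of days the property was let is 19 days, below the 22 days limit; the storage unit is part of the primary residence. Turning to paragraphs (e)–(f): (e) operates against (a): a current Provisional Declaration is held. (f), which would lift (e), is inapplicable — there is no Annual Approval in force. (a) is therefore removed.
Exception (b) fails — total rental receipts for the year are $6,040, not under $5,580.
Exception (c) requires that the owner has a Small Lessor Declaration on file with the Larksea Revenue Office; but no Small Lessor Declaration is on file, so (c) is unavailable.
All of (d)'s requirements are met (the tenant is an immediate family member; the property is let furnished). However, paragraphs (h)–(m) must be considered: (h) operates — the baseline figure is 1,186, meeting the 928 threshold. (i) would limit (h) — the compliance score is 91 points, under the 98 points limit — but (j) sets (i) aside: (j) operates against (i): a current Schedule F Certificate is held. (k) would limit (j) — the property is publicly advertised — but (l) sets (k) aside: (l) applies — the reference index is 801, below the 892 limit. (m), which would lift (l), is inapplicable — there is no Standing Exemption Letter in force. (d) is therefore removed.
Every exception is unavailable, so the rule governs.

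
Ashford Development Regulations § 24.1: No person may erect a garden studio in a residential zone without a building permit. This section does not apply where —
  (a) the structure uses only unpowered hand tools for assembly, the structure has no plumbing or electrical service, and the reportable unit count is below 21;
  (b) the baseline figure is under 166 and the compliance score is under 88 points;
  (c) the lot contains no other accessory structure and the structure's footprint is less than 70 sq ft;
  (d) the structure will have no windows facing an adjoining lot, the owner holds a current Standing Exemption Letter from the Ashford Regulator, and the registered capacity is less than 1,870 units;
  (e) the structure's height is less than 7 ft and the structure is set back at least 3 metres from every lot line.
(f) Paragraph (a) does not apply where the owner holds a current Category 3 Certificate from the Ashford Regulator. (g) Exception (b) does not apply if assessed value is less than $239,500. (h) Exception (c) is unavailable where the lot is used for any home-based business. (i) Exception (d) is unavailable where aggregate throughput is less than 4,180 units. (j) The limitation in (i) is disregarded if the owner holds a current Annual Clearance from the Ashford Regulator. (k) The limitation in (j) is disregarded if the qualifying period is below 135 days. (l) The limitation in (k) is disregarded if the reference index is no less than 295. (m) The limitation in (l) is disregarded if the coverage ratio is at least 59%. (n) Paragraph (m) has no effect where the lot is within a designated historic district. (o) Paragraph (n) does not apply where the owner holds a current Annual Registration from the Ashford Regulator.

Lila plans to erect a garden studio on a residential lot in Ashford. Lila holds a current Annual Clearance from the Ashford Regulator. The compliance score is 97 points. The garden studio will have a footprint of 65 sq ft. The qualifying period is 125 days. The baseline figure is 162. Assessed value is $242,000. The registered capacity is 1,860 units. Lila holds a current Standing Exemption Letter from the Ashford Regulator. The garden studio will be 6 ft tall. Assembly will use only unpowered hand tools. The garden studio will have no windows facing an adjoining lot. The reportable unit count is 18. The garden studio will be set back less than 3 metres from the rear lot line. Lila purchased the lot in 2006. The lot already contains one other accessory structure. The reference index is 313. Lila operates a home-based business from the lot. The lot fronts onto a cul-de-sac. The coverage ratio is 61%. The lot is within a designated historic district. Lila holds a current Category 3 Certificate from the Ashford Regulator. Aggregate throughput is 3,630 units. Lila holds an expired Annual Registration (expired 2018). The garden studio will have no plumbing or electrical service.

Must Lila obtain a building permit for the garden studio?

No — exception (d) applies; Lila does not need a building permit.

Exception (a): assembly uses only hand tools; there is no plumbing or electrical service; the reportable unit count is 18, below the 21 limit — every condition holds. However, paragraph (f) must be considered: (f) operates against (a): a current Category 3 Certificate is held. So (a) is unavailable.
Exception (b) does not apply: the compliance score is 97 points, not under 88 points.
Exception (c) fails — the lot already has another accessory structure.
All of (d)'s requirements are met (no windows face an adjoining lot; a current Standing Exemption Letter is held; the registered capacity is 1,860 units, less than the 1,870 units limit). Under paragraphs (i)–(o): (i) would limit (d) — aggregate throughput is 3,630 units, less than the 4,180 units limit — but (j) sets (i) aside: (j) operates against (i): a current Annual Clearance is held. (k) would limit (j) — the qualifying period is 125 days, below the 135 days limit — but (l) sets (k) aside: (l) operates against (k): the reference index is 313, meeting the 295 threshold. (m) is engaged (the coverage ratio is 61%, meeting the 59% threshold), but is set aside by (n): (n) operates against (m): the lot is in a historic district. (o), which would lift (n), does not operate here — no current Annual Registration is held. Exception (d) stands.
Exception (e) does not apply: the rear setback is under 3 m.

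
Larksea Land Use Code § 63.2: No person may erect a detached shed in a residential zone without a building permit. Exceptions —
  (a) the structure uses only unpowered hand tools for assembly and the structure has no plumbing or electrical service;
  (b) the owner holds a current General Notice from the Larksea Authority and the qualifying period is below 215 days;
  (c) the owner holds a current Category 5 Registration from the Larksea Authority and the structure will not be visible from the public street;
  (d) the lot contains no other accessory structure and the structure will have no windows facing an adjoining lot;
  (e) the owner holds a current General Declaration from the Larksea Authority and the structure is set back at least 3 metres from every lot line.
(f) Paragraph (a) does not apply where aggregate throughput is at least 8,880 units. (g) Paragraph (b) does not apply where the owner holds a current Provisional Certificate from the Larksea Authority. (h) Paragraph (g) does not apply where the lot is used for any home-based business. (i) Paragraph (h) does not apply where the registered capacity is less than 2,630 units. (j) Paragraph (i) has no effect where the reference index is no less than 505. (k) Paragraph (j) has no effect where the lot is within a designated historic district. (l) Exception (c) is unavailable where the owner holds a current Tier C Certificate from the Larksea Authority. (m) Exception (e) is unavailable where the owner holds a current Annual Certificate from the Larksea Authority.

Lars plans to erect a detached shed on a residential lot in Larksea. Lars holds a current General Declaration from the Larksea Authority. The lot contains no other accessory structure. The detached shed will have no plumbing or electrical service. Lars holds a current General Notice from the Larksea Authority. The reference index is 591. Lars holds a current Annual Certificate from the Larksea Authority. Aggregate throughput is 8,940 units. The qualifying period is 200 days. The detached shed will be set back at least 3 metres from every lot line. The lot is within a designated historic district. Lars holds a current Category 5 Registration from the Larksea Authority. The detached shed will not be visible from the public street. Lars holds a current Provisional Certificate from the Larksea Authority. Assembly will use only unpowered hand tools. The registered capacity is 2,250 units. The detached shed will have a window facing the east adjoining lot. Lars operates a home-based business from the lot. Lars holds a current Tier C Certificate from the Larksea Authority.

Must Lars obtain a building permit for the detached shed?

Exception (a)'s conditions are all satisfied: assembly uses only hand tools; there is no plumbing or electrical service. But: (f) operates — aggregate throughput is 8,940 units, meeting the 8,880 units threshold. (a) is therefore removed.
Exception (b): a current General Notice is held; the qualifying period is 200 days, below the 215 days limit — every condition holds. But: (g) operates against (b): a current Provisional Certificate is held. (h) would limit (g) — a home-based business operates on the lot — but (i) sets (h) aside: (i) operates against (h): the registered capacity is 2,250 units, less than the 2,630 units limit. (j) applies (the reference index is 591, meeting the 505 threshold), but is set aside by (k): (k) is triggered — the lot is in a historic district. Exception (b) does not apply.
Exception (c): a current Category 5 Registration is held; the structure will not be visible from the street — every condition holds. But applying paragraph (l): (l) operates against (c): a current Tier C Certificate is held. (c) is therefore removed.
Exception (d) requires that the structure will have no windows facing an adjoining lot; but a window faces an adjoining lot, so (d) is unavailable.
All of (e)'s requirements are met (a current General Declaration is held; the setback is at least 3 m on every side). But applying paragraph (m): (m) is triggered — a current Annual Certificate is held. Exception (e) does not apply.
No exception displaces § 63.2.

Yes — Lars must obtain a building permit.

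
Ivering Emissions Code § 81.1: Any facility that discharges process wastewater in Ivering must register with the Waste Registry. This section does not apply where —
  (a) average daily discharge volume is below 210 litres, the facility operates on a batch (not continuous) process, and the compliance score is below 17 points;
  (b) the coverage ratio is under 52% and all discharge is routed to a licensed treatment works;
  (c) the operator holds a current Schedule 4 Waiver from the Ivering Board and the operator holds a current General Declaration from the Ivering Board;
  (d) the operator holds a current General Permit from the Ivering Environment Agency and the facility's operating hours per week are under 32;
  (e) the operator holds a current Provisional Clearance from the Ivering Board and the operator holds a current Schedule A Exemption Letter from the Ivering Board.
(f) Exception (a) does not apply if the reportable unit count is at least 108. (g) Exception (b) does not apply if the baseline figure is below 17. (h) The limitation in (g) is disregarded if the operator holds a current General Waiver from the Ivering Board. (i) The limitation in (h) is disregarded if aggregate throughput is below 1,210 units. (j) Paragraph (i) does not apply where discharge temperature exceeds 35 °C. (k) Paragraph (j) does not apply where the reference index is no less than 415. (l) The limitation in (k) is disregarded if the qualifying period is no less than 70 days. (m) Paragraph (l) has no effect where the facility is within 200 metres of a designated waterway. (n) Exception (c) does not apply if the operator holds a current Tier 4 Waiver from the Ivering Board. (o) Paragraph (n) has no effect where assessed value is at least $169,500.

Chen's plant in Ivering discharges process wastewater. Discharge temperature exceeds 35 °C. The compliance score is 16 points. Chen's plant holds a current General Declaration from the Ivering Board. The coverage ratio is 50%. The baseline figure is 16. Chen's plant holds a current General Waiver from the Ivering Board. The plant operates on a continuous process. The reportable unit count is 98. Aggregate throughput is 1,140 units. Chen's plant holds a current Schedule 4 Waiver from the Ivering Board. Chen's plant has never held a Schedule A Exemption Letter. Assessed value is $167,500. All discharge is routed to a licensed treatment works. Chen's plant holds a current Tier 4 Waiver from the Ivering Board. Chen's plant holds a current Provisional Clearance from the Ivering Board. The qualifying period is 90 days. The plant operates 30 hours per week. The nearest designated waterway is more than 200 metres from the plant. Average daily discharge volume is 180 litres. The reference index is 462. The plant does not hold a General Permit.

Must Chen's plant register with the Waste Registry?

No — exception (b) applies; Chen's plant is not required to register with the Waste Registry.

Exception (a) does not apply: the facility operates on a continuous process.
Exception (b) is satisfied on its face — the coverage ratio is 50%, under the 52% limit; discharge is routed to a licensed treatment works. Considering the limiting provisions: (g) would limit (b) — the baseline figure is 16, below the 17 limit — but (h) sets (g) aside: (h) operates — a current General Waiver is held. (i) would limit (h) — aggregate throughput is 1,140 units, below the 1,210 units limit — but (j) sets (i) aside: (j) operates against (i): discharge temperature exceeds 35 °C. (k) is engaged (the reference index is 462, meeting the 415 threshold), but is overridden by (l): (l) operates against (k): the qualifying period is 90 days, meeting the 70 days threshold. (m) does not operate here (the plant is more than 200 m from any designated waterway), so (l) stands. Exception (b) stands.
All of (c)'s requirements are met (a current Schedule 4 Waiver is held; a current General Declaration is held). But applying paragraphs (n)–(o): (n) operates against (c): a current Tier 4 Waiver is held. (o), which would lift (n), is not triggered — assessed value is $167,500, short of $169,500. (c) is therefore removed.
Exception (d) does not apply: no General Permit is held.
Exception (e) does not apply: there is no Schedule A Exemption Letter in force.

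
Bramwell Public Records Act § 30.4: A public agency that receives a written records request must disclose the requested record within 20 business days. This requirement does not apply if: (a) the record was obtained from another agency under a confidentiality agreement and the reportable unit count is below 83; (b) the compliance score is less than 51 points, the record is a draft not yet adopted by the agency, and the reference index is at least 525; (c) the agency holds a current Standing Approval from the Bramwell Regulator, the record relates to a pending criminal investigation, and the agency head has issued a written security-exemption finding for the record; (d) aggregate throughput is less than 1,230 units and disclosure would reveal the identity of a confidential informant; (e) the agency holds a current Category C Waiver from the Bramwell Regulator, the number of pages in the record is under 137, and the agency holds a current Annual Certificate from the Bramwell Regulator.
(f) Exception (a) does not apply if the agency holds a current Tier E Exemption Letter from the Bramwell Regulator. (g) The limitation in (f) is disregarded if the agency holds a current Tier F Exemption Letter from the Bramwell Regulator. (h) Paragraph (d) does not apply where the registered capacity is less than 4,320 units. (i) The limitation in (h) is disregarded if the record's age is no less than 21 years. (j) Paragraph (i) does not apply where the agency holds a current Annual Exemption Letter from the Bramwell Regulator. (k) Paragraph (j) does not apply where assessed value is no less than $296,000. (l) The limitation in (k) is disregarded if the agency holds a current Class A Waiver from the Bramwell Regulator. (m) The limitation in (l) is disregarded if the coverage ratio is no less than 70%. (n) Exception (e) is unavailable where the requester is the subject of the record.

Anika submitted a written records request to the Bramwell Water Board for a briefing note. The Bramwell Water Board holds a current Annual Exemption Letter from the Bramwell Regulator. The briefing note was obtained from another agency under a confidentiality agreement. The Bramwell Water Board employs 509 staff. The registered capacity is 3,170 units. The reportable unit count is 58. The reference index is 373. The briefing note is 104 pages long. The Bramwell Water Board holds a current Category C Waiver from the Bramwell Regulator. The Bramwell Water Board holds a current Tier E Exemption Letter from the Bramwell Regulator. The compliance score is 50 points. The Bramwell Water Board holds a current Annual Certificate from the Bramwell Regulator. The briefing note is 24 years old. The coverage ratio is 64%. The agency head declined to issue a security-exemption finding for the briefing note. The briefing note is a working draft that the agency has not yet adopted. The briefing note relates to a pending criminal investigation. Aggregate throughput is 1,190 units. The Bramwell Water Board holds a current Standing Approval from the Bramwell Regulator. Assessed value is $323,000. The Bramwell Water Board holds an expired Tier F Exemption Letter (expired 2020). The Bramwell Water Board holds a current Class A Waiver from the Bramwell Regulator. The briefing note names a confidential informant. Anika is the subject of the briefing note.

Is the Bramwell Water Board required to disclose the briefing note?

Exception (a)'s conditions are all satisfied: the briefing note was obtained under a confidentiality agreement; the reportable unit count is 58, below the 83 limit. However, paragraphs (f)–(g) must be considered: (f) operates against (a): a current Tier E Exemption Letter is held. (g) is not triggered (the Tier F Exemption Letter is not current), so (f) stands. (a) is therefore removed.
Exception (b) fails — the reference index is 373, short of 525.
Exception (c) requires that the agency head has issued a written security-exemption finding for the record; but the agency head declined to issue a security-exemption finding, so (c) is unavailable.
Exception (d)'s conditions are all satisfied: aggregate throughput is 1,190 units, less than the 1,230 units limit; the briefing note names a confidential informant. Turning to paragraphs (h)–(m): (h) is triggered — the registered capacity is 3,170 units, less than the 4,320 units limit. (i) applies (the record's age is 24 years, meeting the 21 years threshold), but is displaced by (j): (j) is engaged — a current Annual Exemption Letter is held. (k) is engaged (assessed value is $323,000, meeting the $296,000 threshold), but yields to (l): (l) operates — a current Class A Waiver is held. (m), which would lift (l), does not operate here — the coverage ratio is 64%, short of 70%. So (d) is unavailable.
All of (e)'s requirements are met (a current Category C Waiver is held; the number of pages in the record is 104, under the 137 limit; a current Annual Certificate is held). Turning to paragraph (n): (n) operates against (e): Anika is the subject of the briefing note. Exception (e) does not apply.
None of the exceptions is available; § 30.4 applies in full.

Yes — the Bramwell Water Board must disclose the briefing note.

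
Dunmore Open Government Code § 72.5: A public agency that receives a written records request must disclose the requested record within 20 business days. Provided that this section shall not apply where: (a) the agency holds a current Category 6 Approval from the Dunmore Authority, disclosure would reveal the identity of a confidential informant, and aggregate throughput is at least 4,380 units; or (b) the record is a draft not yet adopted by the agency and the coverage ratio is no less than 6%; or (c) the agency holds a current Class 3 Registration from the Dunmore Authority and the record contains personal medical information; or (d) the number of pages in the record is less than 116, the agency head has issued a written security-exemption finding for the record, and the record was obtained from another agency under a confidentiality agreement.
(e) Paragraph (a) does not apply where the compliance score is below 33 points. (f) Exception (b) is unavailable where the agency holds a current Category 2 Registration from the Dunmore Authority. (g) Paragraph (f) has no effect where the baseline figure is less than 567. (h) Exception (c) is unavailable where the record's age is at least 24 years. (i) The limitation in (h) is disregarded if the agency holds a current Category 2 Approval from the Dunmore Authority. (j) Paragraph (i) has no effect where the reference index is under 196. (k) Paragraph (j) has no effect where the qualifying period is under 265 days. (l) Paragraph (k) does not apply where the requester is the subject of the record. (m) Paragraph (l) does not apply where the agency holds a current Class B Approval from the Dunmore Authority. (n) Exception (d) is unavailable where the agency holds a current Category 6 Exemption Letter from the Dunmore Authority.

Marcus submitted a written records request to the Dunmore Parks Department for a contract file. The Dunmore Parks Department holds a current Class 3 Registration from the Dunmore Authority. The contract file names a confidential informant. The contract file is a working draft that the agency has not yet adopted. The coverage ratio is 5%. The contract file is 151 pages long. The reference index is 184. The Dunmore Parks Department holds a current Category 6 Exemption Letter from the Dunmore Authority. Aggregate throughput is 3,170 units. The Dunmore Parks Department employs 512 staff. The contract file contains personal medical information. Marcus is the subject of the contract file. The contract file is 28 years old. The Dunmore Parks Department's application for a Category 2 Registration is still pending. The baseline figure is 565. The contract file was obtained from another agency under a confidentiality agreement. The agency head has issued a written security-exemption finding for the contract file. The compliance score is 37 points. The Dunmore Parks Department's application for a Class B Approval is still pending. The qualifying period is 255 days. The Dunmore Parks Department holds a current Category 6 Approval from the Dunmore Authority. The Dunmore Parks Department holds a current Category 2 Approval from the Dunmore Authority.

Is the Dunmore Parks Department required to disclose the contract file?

Exception (a) does not apply: aggregate throughput is 3,170 units, short of 4,380 units.
Exception (b) fails — the coverage ratio is 5%, short of 6%.
Exception (c)'s conditions are all satisfied: a current Class 3 Registration is held; the contract file contains personal medical information. Turning to paragraphs (h)–(m): (h) applies — the record's age is 28 years, meeting the 24 years threshold. (i) is engaged (a current Category 2 Approval is held), but is displaced by (j): (j) operates — the reference index is 184, under the 196 limit. (k) is engaged (the qualifying period is 255 days, under the 265 days limit), but yields to (l): (l) operates — Marcus is the subject of the contract file. (m), which would lift (l), is not triggered — no current Class B Approval is held. (c) is therefore removed.
Exception (d) fails — the number of pages in the record is 151, not less than 116.
No exception is made out. the Dunmore Parks Department falls within the general rule.

Yes — the Dunmore Parks Department must disclose the contract file.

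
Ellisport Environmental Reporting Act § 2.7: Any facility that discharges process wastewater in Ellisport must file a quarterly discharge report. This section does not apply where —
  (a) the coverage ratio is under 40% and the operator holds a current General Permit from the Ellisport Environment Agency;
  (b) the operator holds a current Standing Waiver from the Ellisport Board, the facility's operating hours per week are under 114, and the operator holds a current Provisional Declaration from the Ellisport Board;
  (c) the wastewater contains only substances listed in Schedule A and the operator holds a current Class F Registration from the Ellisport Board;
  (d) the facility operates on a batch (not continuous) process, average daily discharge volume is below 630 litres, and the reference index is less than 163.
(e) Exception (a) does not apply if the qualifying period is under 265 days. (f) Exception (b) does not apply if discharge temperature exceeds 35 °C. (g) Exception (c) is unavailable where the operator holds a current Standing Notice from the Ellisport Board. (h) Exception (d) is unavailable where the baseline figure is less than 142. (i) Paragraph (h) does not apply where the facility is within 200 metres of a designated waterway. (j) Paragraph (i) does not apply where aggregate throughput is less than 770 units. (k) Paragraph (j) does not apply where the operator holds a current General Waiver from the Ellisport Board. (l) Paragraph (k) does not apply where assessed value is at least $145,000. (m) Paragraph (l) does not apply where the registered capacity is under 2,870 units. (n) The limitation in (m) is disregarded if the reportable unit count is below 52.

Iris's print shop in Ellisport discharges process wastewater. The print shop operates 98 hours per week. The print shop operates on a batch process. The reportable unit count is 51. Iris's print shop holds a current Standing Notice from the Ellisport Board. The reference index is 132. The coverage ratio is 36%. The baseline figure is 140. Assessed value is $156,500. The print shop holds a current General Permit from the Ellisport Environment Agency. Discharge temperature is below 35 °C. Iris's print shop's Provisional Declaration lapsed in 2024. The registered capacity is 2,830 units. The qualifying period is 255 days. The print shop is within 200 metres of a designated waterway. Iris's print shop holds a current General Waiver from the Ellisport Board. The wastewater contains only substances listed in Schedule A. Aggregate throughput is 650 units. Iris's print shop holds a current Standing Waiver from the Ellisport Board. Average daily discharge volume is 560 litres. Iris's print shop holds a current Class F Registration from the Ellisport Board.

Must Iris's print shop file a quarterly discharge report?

Yes — Iris's print shop must file a quarterly discharge report.

Exception (a)'s conditions are all satisfied: the coverage ratio is 36%, under the 40% limit; a current General Permit is held. But applying paragraph (e): (e) operates against (a): the qualifying period is 255 days, under the 265 days limit. So (a) is unavailable.
Exception (b) fails — the Provisional Declaration is not current.
All of (c)'s requirements are met (the wastewater is Schedule-A-only; a current Class F Registration is held). But applying paragraph (g): (g) operates against (c): a current Standing Notice is held. (c) is therefore removed.
Exception (d): the facility operates on a batch process; average daily discharge volume is 560 litres, below the 630 litres limit; the reference index is 132, less than the 163 limit — every condition holds. Turning to paragraphs (h)–(n): (h) is triggered — the baseline figure is 140, less than the 142 limit. (i) applies (the print shop is within 200 m of a designated waterway), but yields to (j): (j) operates against (i): aggregate throughput is 650 units, less than the 770 units limit. (k) operates (a current General Waiver is held), but is set aside by (l): (l) applies — assessed value is $156,500, meeting the $145,000 threshold. (m) would limit (l) — the registered capacity is 2,830 units, under the 2,870 units limit — but (n) sets (m) aside: (n) applies — the reportable unit count is 51, below the 52 limit. Exception (d) does not apply.
No exception displaces § 2.7.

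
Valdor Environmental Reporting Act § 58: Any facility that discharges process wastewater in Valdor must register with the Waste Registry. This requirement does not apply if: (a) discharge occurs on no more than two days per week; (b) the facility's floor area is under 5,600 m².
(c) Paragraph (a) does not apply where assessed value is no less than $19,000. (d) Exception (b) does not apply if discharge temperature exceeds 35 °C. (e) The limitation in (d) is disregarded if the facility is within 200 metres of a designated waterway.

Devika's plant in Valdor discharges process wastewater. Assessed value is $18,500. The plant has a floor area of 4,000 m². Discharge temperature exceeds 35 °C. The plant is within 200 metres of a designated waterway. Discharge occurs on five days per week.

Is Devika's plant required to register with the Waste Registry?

Exception (a) does not apply: discharge occurs on five days per week.
Exception (b): the facility's floor area is 4,000 m², under the 5,600 m² limit — every condition holds. Considering the limiting provisions: (d) would limit (b) — discharge temperature exceeds 35 °C — but (e) sets (d) aside: (e) applies — the plant is within 200 m of a designated waterway. Exception (b) stands.

No — exception (b) applies; Devika's plant is not required to register with the Waste Registry.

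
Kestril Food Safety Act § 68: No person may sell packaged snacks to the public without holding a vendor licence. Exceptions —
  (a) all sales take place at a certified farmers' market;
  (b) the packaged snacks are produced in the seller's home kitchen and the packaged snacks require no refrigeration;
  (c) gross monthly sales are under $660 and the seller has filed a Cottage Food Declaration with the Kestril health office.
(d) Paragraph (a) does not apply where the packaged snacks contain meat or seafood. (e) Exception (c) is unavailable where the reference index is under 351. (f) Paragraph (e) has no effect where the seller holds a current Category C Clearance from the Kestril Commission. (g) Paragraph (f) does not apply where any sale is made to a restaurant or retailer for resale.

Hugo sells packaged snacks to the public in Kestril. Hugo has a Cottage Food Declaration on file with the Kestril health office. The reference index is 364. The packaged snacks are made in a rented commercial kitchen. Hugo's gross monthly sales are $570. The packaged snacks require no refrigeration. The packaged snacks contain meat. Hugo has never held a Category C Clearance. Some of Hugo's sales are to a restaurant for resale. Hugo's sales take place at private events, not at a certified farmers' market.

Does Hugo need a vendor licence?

Exception (a) fails — sales are at private events, not a certified farmers' market.
Exception (b) fails — the packaged snacks are made in a commercial kitchen, not a home kitchen.
Exception (c) is satisfied on its face — gross monthly sales are $570, under the $660 limit; a Cottage Food Declaration is on file. Under paragraphs (e)–(g): (e), which would limit (c), is inapplicable: the reference index is 364, not under 351. So (c) applies.

No — exception (c) applies; Hugo is not required to hold a vendor licence.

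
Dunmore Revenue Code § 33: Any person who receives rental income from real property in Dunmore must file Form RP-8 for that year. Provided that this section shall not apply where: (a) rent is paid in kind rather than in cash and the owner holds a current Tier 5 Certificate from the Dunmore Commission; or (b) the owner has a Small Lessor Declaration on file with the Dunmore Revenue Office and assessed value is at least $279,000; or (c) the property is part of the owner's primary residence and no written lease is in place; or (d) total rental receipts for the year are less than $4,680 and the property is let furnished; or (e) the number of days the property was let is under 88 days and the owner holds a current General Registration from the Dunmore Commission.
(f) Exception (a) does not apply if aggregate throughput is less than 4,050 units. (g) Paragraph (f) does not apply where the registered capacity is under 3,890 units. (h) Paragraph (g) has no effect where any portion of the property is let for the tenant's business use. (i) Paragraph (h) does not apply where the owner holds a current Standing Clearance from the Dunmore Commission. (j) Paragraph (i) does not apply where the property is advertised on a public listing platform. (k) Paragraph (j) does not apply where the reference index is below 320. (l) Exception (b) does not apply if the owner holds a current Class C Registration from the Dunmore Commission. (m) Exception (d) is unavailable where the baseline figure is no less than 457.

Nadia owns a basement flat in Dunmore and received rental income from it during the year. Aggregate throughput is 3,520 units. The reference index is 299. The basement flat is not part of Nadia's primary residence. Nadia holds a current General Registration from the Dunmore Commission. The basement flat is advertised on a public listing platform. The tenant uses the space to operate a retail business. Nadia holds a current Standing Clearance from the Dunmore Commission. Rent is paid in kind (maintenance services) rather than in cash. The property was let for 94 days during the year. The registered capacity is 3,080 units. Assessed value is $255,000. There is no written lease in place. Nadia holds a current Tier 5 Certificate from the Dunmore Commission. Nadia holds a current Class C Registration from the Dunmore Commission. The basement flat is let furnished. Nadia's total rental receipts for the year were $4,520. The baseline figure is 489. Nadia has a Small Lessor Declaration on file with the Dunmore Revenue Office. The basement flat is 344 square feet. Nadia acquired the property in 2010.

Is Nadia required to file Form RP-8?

No — exception (a) applies; Nadia is not required to file Form RP-8.

Exception (a) is satisfied on its face — rent is paid in kind; a current Tier 5 Certificate is held. Under paragraphs (f)–(k): (f) applies (aggregate throughput is 3,520 units, less than the 4,050 units limit), but is set aside by (g): (g) is engaged — the registered capacity is 3,080 units, under the 3,890 units limit. (h) would limit (g) — the space is let for business use — but (i) sets (h) aside: (i) operates against (h): a current Standing Clearance is held. (j) would limit (i) — the property is publicly advertised — but (k) sets (j) aside: (k) operates against (j): the reference index is 299, below the 320 limit. Exception (a) stands.
Exception (b) requires that assessed value is at least $279,000; but assessed value is $255,000, short of $279,000, so (b) is unavailable.
Exception (c) fails — the basement flat is not part of the primary residence.
All of (d)'s requirements are met (total rental receipts for the year are $4,520, less than the $4,680 limit; the property is let furnished). Turning to paragraph (m): (m) operates against (d): the baseline figure is 489, meeting the 457 threshold. So (d) is unavailable.
Exception (e) fails — the number of days the property was let is 94 days, not under 88 days.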